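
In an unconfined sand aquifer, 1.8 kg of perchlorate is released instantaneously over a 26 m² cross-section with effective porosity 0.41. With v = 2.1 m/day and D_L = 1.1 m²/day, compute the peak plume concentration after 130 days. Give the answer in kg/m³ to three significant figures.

0.00398 kg/m³

The peak of an instantaneous 1D plume sits at x = vt; there the Gaussian factor is 1 and C_max = M/(n_e·A·√(4πDt)), where n_e·A is the pore area the mass is dissolved in.
√(4πDt) = √(4π × 1.1 × 130) = 42.39 m, so C_max = 1.8/(0.41 × 26 × 42.39) = 0.00398 kg/m³.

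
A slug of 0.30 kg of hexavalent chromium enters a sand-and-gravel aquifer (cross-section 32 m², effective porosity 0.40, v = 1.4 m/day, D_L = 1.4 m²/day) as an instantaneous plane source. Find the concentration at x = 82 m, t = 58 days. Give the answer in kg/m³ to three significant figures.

For an instantaneous plane source, C(x,t) = M/(n_e·A·√(4πDt)) · exp(−(x−vt)²/(4Dt)), with n_e·A the pore (flow) area.
Plume center vt = 1.4 × 58 = 81.2 m, so the well at 82 m is 0.8 m downgradient of the peak.
√(4πDt) = 31.94 m, giving peak height M/(n_e·A·√(4πDt)) = 0.30/(0.40 × 32 × 31.94) = 0.0007338 kg/m³.
(x−vt)²/(4Dt) = (0.8)²/(4 × 1.4 × 58) = 0.001970; exp(−0.001970) = 0.9980.
C = 0.0007338 × 0.9980 = 0.000732 kg/m³.

0.000732 kg/m³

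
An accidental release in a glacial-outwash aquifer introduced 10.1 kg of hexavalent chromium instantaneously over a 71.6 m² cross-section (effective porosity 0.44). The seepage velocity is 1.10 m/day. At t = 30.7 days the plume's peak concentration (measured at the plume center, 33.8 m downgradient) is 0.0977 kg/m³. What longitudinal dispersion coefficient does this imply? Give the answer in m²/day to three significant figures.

At the plume center C_max = M/(n_e·A·√(4πDt)), so D = M²/(4πt·(n_e·A·C_max)²).
n_e·A·C_max = 0.44 × 71.6 × 0.0977 = 3.078 kg/m.
D = 10.1²/(4π × 30.7 × 3.078²) = 0.0279 m²/day.

0.0279 m²/day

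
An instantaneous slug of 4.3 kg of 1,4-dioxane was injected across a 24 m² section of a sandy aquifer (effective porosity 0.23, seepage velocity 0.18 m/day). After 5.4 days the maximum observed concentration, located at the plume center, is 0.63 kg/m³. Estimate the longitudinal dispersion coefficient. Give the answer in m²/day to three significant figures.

0.0225 m²/day

At the plume center C_max = M/(n_e·A·√(4πDt)), so D = M²/(4πt·(n_e·A·C_max)²).
n_e·A·C_max = 0.23 × 24 × 0.63 = 3.478 kg/m.
D = 4.3²/(4π × 5.4 × 3.478²) = 0.0225 m²/day.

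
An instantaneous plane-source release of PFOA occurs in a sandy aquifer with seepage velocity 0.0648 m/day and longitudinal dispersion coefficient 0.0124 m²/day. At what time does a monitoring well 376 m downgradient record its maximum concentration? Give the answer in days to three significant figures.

5800 days

For the 1D instantaneous-source solution, setting ∂C/∂t = 0 at fixed x gives v²t² + 2Dt − x² = 0, so t = (√(D² + v²x²) − D)/v².
√(D² + v²x²) = √(0.0124² + 0.0648² × 376²) = 24.36; v² = 0.00419904.
t = (24.36 − 0.0124)/0.00419904 = 5800 days (vs. the pure-advection estimate x/v = 5800 d).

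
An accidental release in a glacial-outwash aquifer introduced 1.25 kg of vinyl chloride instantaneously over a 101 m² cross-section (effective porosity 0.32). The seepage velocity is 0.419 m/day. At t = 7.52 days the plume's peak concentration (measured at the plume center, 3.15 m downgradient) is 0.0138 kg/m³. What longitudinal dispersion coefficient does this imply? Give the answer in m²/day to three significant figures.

0.0831 m²/day

At the plume center C_max = M/(n_e·A·√(4πDt)), so D = M²/(4πt·(n_e·A·C_max)²).
n_e·A·C_max = 0.32 × 101 × 0.0138 = 0.4460 kg/m.
D = 1.25²/(4π × 7.52 × 0.4460²) = 0.0831 m²/day.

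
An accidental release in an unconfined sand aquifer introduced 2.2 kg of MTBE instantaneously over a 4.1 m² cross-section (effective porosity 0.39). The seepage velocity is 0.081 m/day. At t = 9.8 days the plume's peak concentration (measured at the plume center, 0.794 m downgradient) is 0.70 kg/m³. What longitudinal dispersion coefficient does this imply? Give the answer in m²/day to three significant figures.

0.0314 m²/day

At the plume center C_max = M/(n_e·A·√(4πDt)), so D = M²/(4πt·(n_e·A·C_max)²).
n_e·A·C_max = 0.39 × 4.1 × 0.70 = 1.119 kg/m.
D = 2.2²/(4π × 9.8 × 1.119²) = 0.0314 m²/day.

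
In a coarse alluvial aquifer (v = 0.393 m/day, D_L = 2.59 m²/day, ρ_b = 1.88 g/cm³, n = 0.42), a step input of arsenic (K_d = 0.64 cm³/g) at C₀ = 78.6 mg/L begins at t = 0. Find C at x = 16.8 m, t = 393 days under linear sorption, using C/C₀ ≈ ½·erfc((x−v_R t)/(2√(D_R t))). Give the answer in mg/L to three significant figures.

Retardation factor R = 1 + ρ_b·K_d/n = 1 + 1.88 × 0.64/0.42 = 3.865.
Sorption retards both mechanisms: v_R = v/R = 0.1017 m/day, D_R = D/R = 0.6701 m²/day.
v_R·t = 0.1017 × 393 = 39.9681 m; 2√(D_R t) = 32.46 m; argument = (16.8 − 39.9681)/32.46 = -0.7137.
C = C₀ × ½·erfc(-0.7137) = 78.6 × 0.8436 = 66.3 mg/L.

66.3 mg/L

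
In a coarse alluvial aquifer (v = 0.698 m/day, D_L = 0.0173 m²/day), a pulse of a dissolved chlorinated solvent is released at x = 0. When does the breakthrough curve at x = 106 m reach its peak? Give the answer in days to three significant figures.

152 days

For the 1D instantaneous-source solution, setting ∂C/∂t = 0 at fixed x gives v²t² + 2Dt − x² = 0, so t = (√(D² + v²x²) − D)/v².
√(D² + v²x²) = √(0.0173² + 0.698² × 106²) = 73.99; v² = 0.487204.
t = (73.99 − 0.0173)/0.487204 = 152 days (vs. the pure-advection estimate x/v = 152 d).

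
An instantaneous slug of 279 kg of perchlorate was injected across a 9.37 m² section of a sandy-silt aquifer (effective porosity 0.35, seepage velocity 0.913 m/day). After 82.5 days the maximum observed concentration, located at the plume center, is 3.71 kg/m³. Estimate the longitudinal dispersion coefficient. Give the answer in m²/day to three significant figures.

At the plume center C_max = M/(n_e·A·√(4πDt)), so D = M²/(4πt·(n_e·A·C_max)²).
n_e·A·C_max = 0.35 × 9.37 × 3.71 = 12.17 kg/m.
D = 279²/(4π × 82.5 × 12.17²) = 0.507 m²/day.

0.507 m²/day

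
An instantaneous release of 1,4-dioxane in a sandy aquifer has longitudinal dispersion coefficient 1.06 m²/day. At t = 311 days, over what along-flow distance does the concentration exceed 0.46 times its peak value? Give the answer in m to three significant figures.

64.0 m

The plume is Gaussian with σ = √(2Dt) = √(2 × 1.06 × 311) = 25.68 m.
C/C_peak = exp(−Δx²/(2σ²)) = 0.46 ⇒ Δx = σ·√(−2 ln 0.46) = 25.68 × 1.246 = 32.00 m.
Width = 2Δx = 64.0 m.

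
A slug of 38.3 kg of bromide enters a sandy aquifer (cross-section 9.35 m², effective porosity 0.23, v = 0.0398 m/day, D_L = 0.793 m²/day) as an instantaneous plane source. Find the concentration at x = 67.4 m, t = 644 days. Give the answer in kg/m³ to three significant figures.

For an instantaneous plane source, C(x,t) = M/(n_e·A·√(4πDt)) · exp(−(x−vt)²/(4Dt)), with n_e·A the pore (flow) area.
Plume center vt = 0.0398 × 644 = 25.6312 m, so the well at 67.4 m is 41.7688 m downgradient of the peak.
√(4πDt) = 80.11 m, giving peak height M/(n_e·A·√(4πDt)) = 38.3/(0.23 × 9.35 × 80.11) = 0.2223 kg/m³.
(x−vt)²/(4Dt) = (41.7688)²/(4 × 0.793 × 644) = 0.8541; exp(−0.8541) = 0.4257.
C = 0.2223 × 0.4257 = 0.0946 kg/m³.

0.0946 kg/m³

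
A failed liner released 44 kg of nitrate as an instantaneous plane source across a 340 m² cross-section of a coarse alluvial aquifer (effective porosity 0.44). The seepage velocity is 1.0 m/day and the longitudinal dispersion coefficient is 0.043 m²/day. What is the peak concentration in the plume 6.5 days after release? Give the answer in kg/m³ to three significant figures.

The peak of an instantaneous 1D plume sits at x = vt; there the Gaussian factor is 1 and C_max = M/(n_e·A·√(4πDt)), where n_e·A is the pore area the mass is dissolved in.
√(4πDt) = √(4π × 0.043 × 6.5) = 1.874 m, so C_max = 44/(0.44 × 340 × 1.874) = 0.157 kg/m³.

0.157 kg/m³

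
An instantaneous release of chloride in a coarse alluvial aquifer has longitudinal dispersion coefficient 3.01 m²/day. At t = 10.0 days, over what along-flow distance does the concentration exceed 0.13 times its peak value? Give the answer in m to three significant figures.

The plume is Gaussian with σ = √(2Dt) = √(2 × 3.01 × 10.0) = 7.759 m.
C/C_peak = exp(−Δx²/(2σ²)) = 0.13 ⇒ Δx = σ·√(−2 ln 0.13) = 7.759 × 2.020 = 15.67 m.
Width = 2Δx = 31.3 m.

31.3 m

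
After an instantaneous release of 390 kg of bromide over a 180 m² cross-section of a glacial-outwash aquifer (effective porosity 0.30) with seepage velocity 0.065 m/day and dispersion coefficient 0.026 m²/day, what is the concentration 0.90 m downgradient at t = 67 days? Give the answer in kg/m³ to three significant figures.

0.278 kg/m³

For an instantaneous plane source, C(x,t) = M/(n_e·A·√(4πDt)) · exp(−(x−vt)²/(4Dt)), with n_e·A the pore (flow) area.
Plume center vt = 0.065 × 67 = 4.355 m, so the well at 0.90 m is 3.455 m upgradient of the peak.
√(4πDt) = 4.679 m, giving peak height M/(n_e·A·√(4πDt)) = 390/(0.30 × 180 × 4.679) = 1.544 kg/m³.
(x−vt)²/(4Dt) = (-3.455)²/(4 × 0.026 × 67) = 1.713; exp(−1.713) = 0.1803.
C = 1.544 × 0.1803 = 0.278 kg/m³.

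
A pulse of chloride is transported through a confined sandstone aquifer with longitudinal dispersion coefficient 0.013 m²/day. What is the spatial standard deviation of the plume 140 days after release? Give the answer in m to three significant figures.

Dispersive spreading gives a Gaussian with σ² = 2Dt; advection only shifts the center.
σ = √(2 × 0.013 × 140) = 1.91 m.

1.91 m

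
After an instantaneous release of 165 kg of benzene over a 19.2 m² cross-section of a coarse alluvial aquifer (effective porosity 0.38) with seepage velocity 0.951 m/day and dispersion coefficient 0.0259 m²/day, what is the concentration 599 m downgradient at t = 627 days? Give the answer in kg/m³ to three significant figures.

1.41 kg/m³

For an instantaneous plane source, C(x,t) = M/(n_e·A·√(4πDt)) · exp(−(x−vt)²/(4Dt)), with n_e·A the pore (flow) area.
Plume center vt = 0.951 × 627 = 596.277 m, so the well at 599 m is 2.723 m downgradient of the peak.
√(4πDt) = 14.29 m, giving peak height M/(n_e·A·√(4πDt)) = 165/(0.38 × 19.2 × 14.29) = 1.583 kg/m³.
(x−vt)²/(4Dt) = (2.723)²/(4 × 0.0259 × 627) = 0.1141; exp(−0.1141) = 0.8922.
C = 1.583 × 0.8922 = 1.41 kg/m³.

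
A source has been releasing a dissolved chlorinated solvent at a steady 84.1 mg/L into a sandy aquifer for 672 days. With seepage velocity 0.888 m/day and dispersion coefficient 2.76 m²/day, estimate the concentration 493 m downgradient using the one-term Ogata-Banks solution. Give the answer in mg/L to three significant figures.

80.4 mg/L

For a continuous step input, C/C₀ ≈ ½·erfc((x−vt)/(2√(Dt))).
vt = 0.888 × 672 = 596.736 m and 2√(Dt) = 2√(2.76 × 672) = 86.13 m.
Argument (x−vt)/(2√(Dt)) = (493 − 596.736)/86.13 = -1.204; ½·erfc(-1.204) = 0.9557.
C = 84.1 × 0.9557 = 80.4 mg/L.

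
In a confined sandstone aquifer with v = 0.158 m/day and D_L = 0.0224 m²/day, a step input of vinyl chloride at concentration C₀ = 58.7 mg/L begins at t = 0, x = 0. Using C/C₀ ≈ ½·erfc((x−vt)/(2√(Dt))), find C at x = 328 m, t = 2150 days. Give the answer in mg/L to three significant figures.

For a continuous step input, C/C₀ ≈ ½·erfc((x−vt)/(2√(Dt))).
vt = 0.158 × 2150 = 339.7 m and 2√(Dt) = 2√(0.0224 × 2150) = 13.88 m.
Argument (x−vt)/(2√(Dt)) = (328 − 339.7)/13.88 = -0.8429; ½·erfc(-0.8429) = 0.8834.
C = 58.7 × 0.8834 = 51.9 mg/L.

51.9 mg/L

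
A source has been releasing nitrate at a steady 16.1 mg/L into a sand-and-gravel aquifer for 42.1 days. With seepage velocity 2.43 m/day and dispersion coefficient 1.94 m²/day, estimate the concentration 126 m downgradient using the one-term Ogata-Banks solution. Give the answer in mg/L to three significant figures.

For a continuous step input, C/C₀ ≈ ½·erfc((x−vt)/(2√(Dt))).
vt = 2.43 × 42.1 = 102.303 m and 2√(Dt) = 2√(1.94 × 42.1) = 18.07 m.
Argument (x−vt)/(2√(Dt)) = (126 − 102.303)/18.07 = 1.311; ½·erfc(1.311) = 0.03187.
C = 16.1 × 0.03187 = 0.513 mg/L.

0.513 mg/L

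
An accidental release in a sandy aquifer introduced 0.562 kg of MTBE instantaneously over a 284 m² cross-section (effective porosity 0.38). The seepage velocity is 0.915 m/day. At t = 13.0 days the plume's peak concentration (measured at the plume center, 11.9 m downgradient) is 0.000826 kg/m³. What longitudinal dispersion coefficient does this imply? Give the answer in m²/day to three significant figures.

0.243 m²/day

At the plume center C_max = M/(n_e·A·√(4πDt)), so D = M²/(4πt·(n_e·A·C_max)²).
n_e·A·C_max = 0.38 × 284 × 0.000826 = 0.08914 kg/m.
D = 0.562²/(4π × 13.0 × 0.08914²) = 0.243 m²/day.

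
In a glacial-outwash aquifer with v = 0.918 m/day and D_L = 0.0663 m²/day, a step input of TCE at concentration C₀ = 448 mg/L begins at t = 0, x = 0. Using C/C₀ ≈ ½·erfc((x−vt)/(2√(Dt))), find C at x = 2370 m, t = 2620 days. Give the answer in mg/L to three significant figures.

435 mg/L

For a continuous step input, C/C₀ ≈ ½·erfc((x−vt)/(2√(Dt))).
vt = 0.918 × 2620 = 2405.16 m and 2√(Dt) = 2√(0.0663 × 2620) = 26.36 m.
Argument (x−vt)/(2√(Dt)) = (2370 − 2405.16)/26.36 = -1.334; ½·erfc(-1.334) = 0.9704.
C = 448 × 0.9704 = 435 mg/L.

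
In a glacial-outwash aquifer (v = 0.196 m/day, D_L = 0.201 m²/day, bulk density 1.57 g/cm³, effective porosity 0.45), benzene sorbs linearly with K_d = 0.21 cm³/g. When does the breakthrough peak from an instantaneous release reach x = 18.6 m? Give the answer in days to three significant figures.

156 days

Retardation factor R = 1 + ρ_b·K_d/n = 1 + 1.57 × 0.21/0.45 = 1.733.
Sorption retards both mechanisms: v_R = v/R = 0.1131 m/day, D_R = D/R = 0.1160 m²/day.
Peak time from v_R²t² + 2D_R t − x² = 0: t = (√(D_R² + v_R²x²) − D_R)/v_R².
√(D_R² + v_R²x²) = √(0.1160² + 0.1131² × 18.6²) = 2.107; v_R² = 0.01279.
t = (2.107 − 0.1160)/0.01279 = 156 days.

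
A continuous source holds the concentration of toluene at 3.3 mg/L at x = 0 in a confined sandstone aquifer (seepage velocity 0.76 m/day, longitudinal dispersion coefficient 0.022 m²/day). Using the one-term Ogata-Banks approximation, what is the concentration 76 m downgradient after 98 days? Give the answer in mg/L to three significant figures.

0.766 mg/L

For a continuous step input, C/C₀ ≈ ½·erfc((x−vt)/(2√(Dt))).
vt = 0.76 × 98 = 74.48 m and 2√(Dt) = 2√(0.022 × 98) = 2.937 m.
Argument (x−vt)/(2√(Dt)) = (76 − 74.48)/2.937 = 0.5175; ½·erfc(0.5175) = 0.2321.
C = 3.3 × 0.2321 = 0.766 mg/L.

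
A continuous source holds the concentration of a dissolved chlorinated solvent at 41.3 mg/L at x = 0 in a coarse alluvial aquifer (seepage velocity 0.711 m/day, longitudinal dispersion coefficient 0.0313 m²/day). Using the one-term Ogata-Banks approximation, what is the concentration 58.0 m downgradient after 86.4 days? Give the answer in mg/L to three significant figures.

38.4 mg/L

For a continuous step input, C/C₀ ≈ ½·erfc((x−vt)/(2√(Dt))).
vt = 0.711 × 86.4 = 61.4304 m and 2√(Dt) = 2√(0.0313 × 86.4) = 3.289 m.
Argument (x−vt)/(2√(Dt)) = (58.0 − 61.4304)/3.289 = -1.043; ½·erfc(-1.043) = 0.9299.
C = 41.3 × 0.9299 = 38.4 mg/L.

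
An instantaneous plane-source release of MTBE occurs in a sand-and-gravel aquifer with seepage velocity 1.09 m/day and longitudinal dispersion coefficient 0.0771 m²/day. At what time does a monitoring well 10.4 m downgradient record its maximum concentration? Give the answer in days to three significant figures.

For the 1D instantaneous-source solution, setting ∂C/∂t = 0 at fixed x gives v²t² + 2Dt − x² = 0, so t = (√(D² + v²x²) − D)/v².
√(D² + v²x²) = √(0.0771² + 1.09² × 10.4²) = 11.34; v² = 1.1881.
t = (11.34 − 0.0771)/1.1881 = 9.48 days (vs. the pure-advection estimate x/v = 9.54 d).

9.48 days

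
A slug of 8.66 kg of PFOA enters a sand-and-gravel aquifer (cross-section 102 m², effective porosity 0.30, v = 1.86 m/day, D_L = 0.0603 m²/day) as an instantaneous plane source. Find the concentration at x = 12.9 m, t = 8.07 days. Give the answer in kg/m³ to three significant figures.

0.0116 kg/m³

For an instantaneous plane source, C(x,t) = M/(n_e·A·√(4πDt)) · exp(−(x−vt)²/(4Dt)), with n_e·A the pore (flow) area.
Plume center vt = 1.86 × 8.07 = 15.0102 m, so the well at 12.9 m is 2.1102 m upgradient of the peak.
√(4πDt) = 2.473 m, giving peak height M/(n_e·A·√(4πDt)) = 8.66/(0.30 × 102 × 2.473) = 0.1144 kg/m³.
(x−vt)²/(4Dt) = (-2.1102)²/(4 × 0.0603 × 8.07) = 2.288; exp(−2.288) = 0.1015.
C = 0.1144 × 0.1015 = 0.0116 kg/m³.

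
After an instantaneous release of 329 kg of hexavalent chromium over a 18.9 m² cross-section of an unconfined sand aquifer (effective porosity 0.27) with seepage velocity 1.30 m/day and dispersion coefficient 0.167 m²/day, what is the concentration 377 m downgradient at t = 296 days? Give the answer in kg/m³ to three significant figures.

For an instantaneous plane source, C(x,t) = M/(n_e·A·√(4πDt)) · exp(−(x−vt)²/(4Dt)), with n_e·A the pore (flow) area.
Plume center vt = 1.30 × 296 = 384.8 m, so the well at 377 m is 7.8 m upgradient of the peak.
√(4πDt) = 24.92 m, giving peak height M/(n_e·A·√(4πDt)) = 329/(0.27 × 18.9 × 24.92) = 2.587 kg/m³.
(x−vt)²/(4Dt) = (-7.8)²/(4 × 0.167 × 296) = 0.3077; exp(−0.3077) = 0.7351.
C = 2.587 × 0.7351 = 1.90 kg/m³.

1.90 kg/m³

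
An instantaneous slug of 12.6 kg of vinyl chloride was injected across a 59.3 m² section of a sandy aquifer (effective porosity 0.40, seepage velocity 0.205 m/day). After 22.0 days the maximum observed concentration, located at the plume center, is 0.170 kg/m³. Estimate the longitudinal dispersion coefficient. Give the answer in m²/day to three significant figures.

At the plume center C_max = M/(n_e·A·√(4πDt)), so D = M²/(4πt·(n_e·A·C_max)²).
n_e·A·C_max = 0.40 × 59.3 × 0.170 = 4.032 kg/m.
D = 12.6²/(4π × 22.0 × 4.032²) = 0.0353 m²/day.

0.0353 m²/day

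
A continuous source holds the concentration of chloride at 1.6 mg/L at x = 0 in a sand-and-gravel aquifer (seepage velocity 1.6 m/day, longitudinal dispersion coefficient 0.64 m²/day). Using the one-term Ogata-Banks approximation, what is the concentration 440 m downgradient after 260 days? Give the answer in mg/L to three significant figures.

For a continuous step input, C/C₀ ≈ ½·erfc((x−vt)/(2√(Dt))).
vt = 1.6 × 260 = 416 m and 2√(Dt) = 2√(0.64 × 260) = 25.80 m.
Argument (x−vt)/(2√(Dt)) = (440 − 416)/25.80 = 0.9302; ½·erfc(0.9302) = 0.09417.
C = 1.6 × 0.09417 = 0.151 mg/L.

0.151 mg/L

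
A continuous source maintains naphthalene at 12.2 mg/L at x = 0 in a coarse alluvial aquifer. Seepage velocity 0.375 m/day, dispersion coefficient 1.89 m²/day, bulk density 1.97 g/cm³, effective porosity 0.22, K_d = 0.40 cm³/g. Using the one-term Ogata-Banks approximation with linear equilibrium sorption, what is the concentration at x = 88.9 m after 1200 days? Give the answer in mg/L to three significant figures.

Retardation factor R = 1 + ρ_b·K_d/n = 1 + 1.97 × 0.40/0.22 = 4.582.
Sorption retards both mechanisms: v_R = v/R = 0.08184 m/day, D_R = D/R = 0.4125 m²/day.
v_R·t = 0.08184 × 1200 = 98.208 m; 2√(D_R t) = 44.50 m; argument = (88.9 − 98.208)/44.50 = -0.2092.
C = C₀ × ½·erfc(-0.2092) = 12.2 × 0.6163 = 7.52 mg/L.

7.52 mg/L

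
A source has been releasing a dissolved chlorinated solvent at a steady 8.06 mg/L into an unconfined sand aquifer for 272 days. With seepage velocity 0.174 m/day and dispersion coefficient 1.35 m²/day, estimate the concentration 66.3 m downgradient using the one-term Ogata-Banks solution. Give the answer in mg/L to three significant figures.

1.95 mg/L

For a continuous step input, C/C₀ ≈ ½·erfc((x−vt)/(2√(Dt))).
vt = 0.174 × 272 = 47.328 m and 2√(Dt) = 2√(1.35 × 272) = 38.32 m.
Argument (x−vt)/(2√(Dt)) = (66.3 − 47.328)/38.32 = 0.4951; ½·erfc(0.4951) = 0.2419.
C = 8.06 × 0.2419 = 1.95 mg/L.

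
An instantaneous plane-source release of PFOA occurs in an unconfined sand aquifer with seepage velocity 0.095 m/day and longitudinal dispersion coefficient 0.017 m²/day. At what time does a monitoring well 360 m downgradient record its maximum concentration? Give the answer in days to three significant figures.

3790 days

For the 1D instantaneous-source solution, setting ∂C/∂t = 0 at fixed x gives v²t² + 2Dt − x² = 0, so t = (√(D² + v²x²) − D)/v².
√(D² + v²x²) = √(0.017² + 0.095² × 360²) = 34.20; v² = 0.009025.
t = (34.20 − 0.017)/0.009025 = 3790 days (vs. the pure-advection estimate x/v = 3790 d).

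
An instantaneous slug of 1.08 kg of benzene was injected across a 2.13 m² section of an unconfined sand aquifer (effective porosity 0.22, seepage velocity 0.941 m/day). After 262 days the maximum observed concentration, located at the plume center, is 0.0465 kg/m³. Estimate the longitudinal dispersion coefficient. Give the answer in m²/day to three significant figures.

0.746 m²/day

At the plume center C_max = M/(n_e·A·√(4πDt)), so D = M²/(4πt·(n_e·A·C_max)²).
n_e·A·C_max = 0.22 × 2.13 × 0.0465 = 0.02179 kg/m.
D = 1.08²/(4π × 262 × 0.02179²) = 0.746 m²/day.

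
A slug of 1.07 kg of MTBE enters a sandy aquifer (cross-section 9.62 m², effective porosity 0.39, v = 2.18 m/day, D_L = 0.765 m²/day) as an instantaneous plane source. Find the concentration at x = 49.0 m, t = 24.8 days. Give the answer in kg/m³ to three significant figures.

0.0132 kg/m³

For an instantaneous plane source, C(x,t) = M/(n_e·A·√(4πDt)) · exp(−(x−vt)²/(4Dt)), with n_e·A the pore (flow) area.
Plume center vt = 2.18 × 24.8 = 54.064 m, so the well at 49.0 m is 5.064 m upgradient of the peak.
√(4πDt) = 15.44 m, giving peak height M/(n_e·A·√(4πDt)) = 1.07/(0.39 × 9.62 × 15.44) = 0.01847 kg/m³.
(x−vt)²/(4Dt) = (-5.064)²/(4 × 0.765 × 24.8) = 0.3379; exp(−0.3379) = 0.7133.
C = 0.01847 × 0.7133 = 0.0132 kg/m³.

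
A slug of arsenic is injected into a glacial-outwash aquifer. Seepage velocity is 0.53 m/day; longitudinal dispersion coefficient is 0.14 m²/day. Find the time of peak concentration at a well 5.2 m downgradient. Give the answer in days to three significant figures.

9.33 days

For the 1D instantaneous-source solution, setting ∂C/∂t = 0 at fixed x gives v²t² + 2Dt − x² = 0, so t = (√(D² + v²x²) − D)/v².
√(D² + v²x²) = √(0.14² + 0.53² × 5.2²) = 2.760; v² = 0.2809.
t = (2.760 − 0.14)/0.2809 = 9.33 days (vs. the pure-advection estimate x/v = 9.81 d).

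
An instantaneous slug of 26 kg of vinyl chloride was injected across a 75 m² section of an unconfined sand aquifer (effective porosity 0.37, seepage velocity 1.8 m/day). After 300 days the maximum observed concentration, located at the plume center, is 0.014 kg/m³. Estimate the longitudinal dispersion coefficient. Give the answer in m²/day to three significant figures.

1.19 m²/day

At the plume center C_max = M/(n_e·A·√(4πDt)), so D = M²/(4πt·(n_e·A·C_max)²).
n_e·A·C_max = 0.37 × 75 × 0.014 = 0.3885 kg/m.
D = 26²/(4π × 300 × 0.3885²) = 1.19 m²/day.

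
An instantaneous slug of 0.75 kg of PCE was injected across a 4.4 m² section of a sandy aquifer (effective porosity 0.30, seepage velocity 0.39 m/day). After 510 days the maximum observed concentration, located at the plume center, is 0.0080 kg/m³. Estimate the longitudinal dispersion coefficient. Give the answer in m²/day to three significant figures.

At the plume center C_max = M/(n_e·A·√(4πDt)), so D = M²/(4πt·(n_e·A·C_max)²).
n_e·A·C_max = 0.30 × 4.4 × 0.0080 = 0.01056 kg/m.
D = 0.75²/(4π × 510 × 0.01056²) = 0.787 m²/day.

0.787 m²/day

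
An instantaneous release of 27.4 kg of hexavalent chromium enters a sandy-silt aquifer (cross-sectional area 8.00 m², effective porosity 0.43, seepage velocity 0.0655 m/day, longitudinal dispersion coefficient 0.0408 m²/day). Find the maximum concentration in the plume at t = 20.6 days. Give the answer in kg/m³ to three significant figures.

2.45 kg/m³

The peak of an instantaneous 1D plume sits at x = vt; there the Gaussian factor is 1 and C_max = M/(n_e·A·√(4πDt)), where n_e·A is the pore area the mass is dissolved in.
√(4πDt) = √(4π × 0.0408 × 20.6) = 3.250 m, so C_max = 27.4/(0.43 × 8.00 × 3.250) = 2.45 kg/m³.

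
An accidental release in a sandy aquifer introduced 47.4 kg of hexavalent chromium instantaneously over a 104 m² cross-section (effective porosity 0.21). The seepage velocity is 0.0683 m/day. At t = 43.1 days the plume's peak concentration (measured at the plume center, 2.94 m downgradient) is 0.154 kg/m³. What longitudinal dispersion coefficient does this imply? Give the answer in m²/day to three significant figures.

0.367 m²/day

At the plume center C_max = M/(n_e·A·√(4πDt)), so D = M²/(4πt·(n_e·A·C_max)²).
n_e·A·C_max = 0.21 × 104 × 0.154 = 3.363 kg/m.
D = 47.4²/(4π × 43.1 × 3.363²) = 0.367 m²/day.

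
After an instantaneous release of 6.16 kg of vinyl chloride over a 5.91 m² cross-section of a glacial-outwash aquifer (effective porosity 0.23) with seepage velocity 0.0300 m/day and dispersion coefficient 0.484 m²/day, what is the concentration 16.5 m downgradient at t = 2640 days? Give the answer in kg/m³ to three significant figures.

0.0166 kg/m³

For an instantaneous plane source, C(x,t) = M/(n_e·A·√(4πDt)) · exp(−(x−vt)²/(4Dt)), with n_e·A the pore (flow) area.
Plume center vt = 0.0300 × 2640 = 79.2 m, so the well at 16.5 m is 62.7 m upgradient of the peak.
√(4πDt) = 126.7 m, giving peak height M/(n_e·A·√(4πDt)) = 6.16/(0.23 × 5.91 × 126.7) = 0.03577 kg/m³.
(x−vt)²/(4Dt) = (-62.7)²/(4 × 0.484 × 2640) = 0.7692; exp(−0.7692) = 0.4634.
C = 0.03577 × 0.4634 = 0.0166 kg/m³.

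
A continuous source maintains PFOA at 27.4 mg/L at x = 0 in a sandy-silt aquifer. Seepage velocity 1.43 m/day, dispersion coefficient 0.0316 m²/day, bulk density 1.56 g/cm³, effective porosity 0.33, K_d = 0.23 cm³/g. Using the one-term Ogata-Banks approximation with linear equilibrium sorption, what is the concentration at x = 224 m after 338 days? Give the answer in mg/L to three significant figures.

27.2 mg/L

Retardation factor R = 1 + ρ_b·K_d/n = 1 + 1.56 × 0.23/0.33 = 2.087.
Sorption retards both mechanisms: v_R = v/R = 0.6852 m/day, D_R = D/R = 0.01514 m²/day.
v_R·t = 0.6852 × 338 = 231.5976 m; 2√(D_R t) = 4.524 m; argument = (224 − 231.5976)/4.524 = -1.679.
C = C₀ × ½·erfc(-1.679) = 27.4 × 0.9912 = 27.2 mg/L.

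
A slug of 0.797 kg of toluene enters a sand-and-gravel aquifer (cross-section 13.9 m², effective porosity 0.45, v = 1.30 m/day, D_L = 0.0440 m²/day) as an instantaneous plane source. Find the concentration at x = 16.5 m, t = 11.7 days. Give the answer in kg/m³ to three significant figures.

For an instantaneous plane source, C(x,t) = M/(n_e·A·√(4πDt)) · exp(−(x−vt)²/(4Dt)), with n_e·A the pore (flow) area.
Plume center vt = 1.30 × 11.7 = 15.21 m, so the well at 16.5 m is 1.29 m downgradient of the peak.
√(4πDt) = 2.543 m, giving peak height M/(n_e·A·√(4πDt)) = 0.797/(0.45 × 13.9 × 2.543) = 0.05011 kg/m³.
(x−vt)²/(4Dt) = (1.29)²/(4 × 0.0440 × 11.7) = 0.8081; exp(−0.8081) = 0.4457.
C = 0.05011 × 0.4457 = 0.0223 kg/m³.

0.0223 kg/m³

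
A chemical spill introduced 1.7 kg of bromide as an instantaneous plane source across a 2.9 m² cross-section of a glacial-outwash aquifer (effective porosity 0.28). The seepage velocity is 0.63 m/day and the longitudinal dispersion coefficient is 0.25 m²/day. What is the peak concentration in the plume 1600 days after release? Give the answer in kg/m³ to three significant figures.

0.0295 kg/m³

The peak of an instantaneous 1D plume sits at x = vt; there the Gaussian factor is 1 and C_max = M/(n_e·A·√(4πDt)), where n_e·A is the pore area the mass is dissolved in.
√(4πDt) = √(4π × 0.25 × 1600) = 70.90 m, so C_max = 1.7/(0.28 × 2.9 × 70.90) = 0.0295 kg/m³.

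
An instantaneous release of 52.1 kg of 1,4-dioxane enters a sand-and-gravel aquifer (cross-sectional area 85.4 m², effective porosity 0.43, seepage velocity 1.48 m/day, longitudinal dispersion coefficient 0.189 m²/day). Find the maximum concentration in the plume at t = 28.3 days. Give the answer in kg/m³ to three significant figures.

The peak of an instantaneous 1D plume sits at x = vt; there the Gaussian factor is 1 and C_max = M/(n_e·A·√(4πDt)), where n_e·A is the pore area the mass is dissolved in.
√(4πDt) = √(4π × 0.189 × 28.3) = 8.198 m, so C_max = 52.1/(0.43 × 85.4 × 8.198) = 0.173 kg/m³.

0.173 kg/m³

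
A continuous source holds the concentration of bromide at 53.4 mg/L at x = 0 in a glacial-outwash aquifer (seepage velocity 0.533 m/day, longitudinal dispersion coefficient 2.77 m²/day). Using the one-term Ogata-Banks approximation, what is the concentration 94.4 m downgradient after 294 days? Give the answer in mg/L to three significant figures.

For a continuous step input, C/C₀ ≈ ½·erfc((x−vt)/(2√(Dt))).
vt = 0.533 × 294 = 156.702 m and 2√(Dt) = 2√(2.77 × 294) = 57.07 m.
Argument (x−vt)/(2√(Dt)) = (94.4 − 156.702)/57.07 = -1.092; ½·erfc(-1.092) = 0.9387.
C = 53.4 × 0.9387 = 50.1 mg/L.

50.1 mg/L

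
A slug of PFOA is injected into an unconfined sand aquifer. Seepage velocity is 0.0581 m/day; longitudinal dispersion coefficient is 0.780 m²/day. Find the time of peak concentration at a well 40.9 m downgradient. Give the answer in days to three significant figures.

For the 1D instantaneous-source solution, setting ∂C/∂t = 0 at fixed x gives v²t² + 2Dt − x² = 0, so t = (√(D² + v²x²) − D)/v².
√(D² + v²x²) = √(0.780² + 0.0581² × 40.9²) = 2.501; v² = 0.00337561.
t = (2.501 − 0.780)/0.00337561 = 510 days (vs. the pure-advection estimate x/v = 704 d).

510 days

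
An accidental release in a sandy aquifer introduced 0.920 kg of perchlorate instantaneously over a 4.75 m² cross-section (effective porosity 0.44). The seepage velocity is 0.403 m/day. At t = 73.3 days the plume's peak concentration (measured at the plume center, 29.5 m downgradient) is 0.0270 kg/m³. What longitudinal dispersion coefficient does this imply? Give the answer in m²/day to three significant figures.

At the plume center C_max = M/(n_e·A·√(4πDt)), so D = M²/(4πt·(n_e·A·C_max)²).
n_e·A·C_max = 0.44 × 4.75 × 0.0270 = 0.05643 kg/m.
D = 0.920²/(4π × 73.3 × 0.05643²) = 0.289 m²/day.

0.289 m²/day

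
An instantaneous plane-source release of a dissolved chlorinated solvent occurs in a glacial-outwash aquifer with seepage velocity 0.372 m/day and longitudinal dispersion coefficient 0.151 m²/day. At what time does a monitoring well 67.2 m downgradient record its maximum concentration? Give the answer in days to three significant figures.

180 days

For the 1D instantaneous-source solution, setting ∂C/∂t = 0 at fixed x gives v²t² + 2Dt − x² = 0, so t = (√(D² + v²x²) − D)/v².
√(D² + v²x²) = √(0.151² + 0.372² × 67.2²) = 25.00; v² = 0.138384.
t = (25.00 − 0.151)/0.138384 = 180 days (vs. the pure-advection estimate x/v = 181 d).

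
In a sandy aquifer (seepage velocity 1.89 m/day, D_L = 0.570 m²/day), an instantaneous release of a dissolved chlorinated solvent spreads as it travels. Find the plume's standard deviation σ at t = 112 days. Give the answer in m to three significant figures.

11.3 m

Dispersive spreading gives a Gaussian with σ² = 2Dt; advection only shifts the center.
σ = √(2 × 0.570 × 112) = 11.3 m.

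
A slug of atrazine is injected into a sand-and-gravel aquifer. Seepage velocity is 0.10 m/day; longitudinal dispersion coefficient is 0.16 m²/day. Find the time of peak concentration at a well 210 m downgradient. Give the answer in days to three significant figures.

For the 1D instantaneous-source solution, setting ∂C/∂t = 0 at fixed x gives v²t² + 2Dt − x² = 0, so t = (√(D² + v²x²) − D)/v².
√(D² + v²x²) = √(0.16² + 0.10² × 210²) = 21.00; v² = 0.01.
t = (21.00 − 0.16)/0.01 = 2080 days (vs. the pure-advection estimate x/v = 2100 d).

2080 days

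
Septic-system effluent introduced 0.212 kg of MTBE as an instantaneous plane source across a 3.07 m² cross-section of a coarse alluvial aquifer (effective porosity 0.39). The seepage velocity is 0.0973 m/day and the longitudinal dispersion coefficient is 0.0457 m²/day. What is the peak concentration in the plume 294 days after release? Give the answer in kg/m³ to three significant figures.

0.0136 kg/m³

The peak of an instantaneous 1D plume sits at x = vt; there the Gaussian factor is 1 and C_max = M/(n_e·A·√(4πDt)), where n_e·A is the pore area the mass is dissolved in.
√(4πDt) = √(4π × 0.0457 × 294) = 12.99 m, so C_max = 0.212/(0.39 × 3.07 × 12.99) = 0.0136 kg/m³.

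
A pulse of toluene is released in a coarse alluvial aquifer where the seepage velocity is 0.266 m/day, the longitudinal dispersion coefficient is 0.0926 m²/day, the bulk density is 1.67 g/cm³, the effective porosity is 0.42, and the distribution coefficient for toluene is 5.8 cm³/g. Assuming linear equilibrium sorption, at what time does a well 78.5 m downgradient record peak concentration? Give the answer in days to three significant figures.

7070 days

Retardation factor R = 1 + ρ_b·K_d/n = 1 + 1.67 × 5.8/0.42 = 24.06.
Sorption retards both mechanisms: v_R = v/R = 0.01106 m/day, D_R = D/R = 0.003849 m²/day.
Peak time from v_R²t² + 2D_R t − x² = 0: t = (√(D_R² + v_R²x²) − D_R)/v_R².
√(D_R² + v_R²x²) = √(0.003849² + 0.01106² × 78.5²) = 0.8682; v_R² = 0.0001223.
t = (0.8682 − 0.003849)/0.0001223 = 7070 days.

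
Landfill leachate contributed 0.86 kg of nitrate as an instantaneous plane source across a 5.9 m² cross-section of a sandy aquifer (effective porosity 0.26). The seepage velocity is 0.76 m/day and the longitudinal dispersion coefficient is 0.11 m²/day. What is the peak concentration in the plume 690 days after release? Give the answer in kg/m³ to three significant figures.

The peak of an instantaneous 1D plume sits at x = vt; there the Gaussian factor is 1 and C_max = M/(n_e·A·√(4πDt)), where n_e·A is the pore area the mass is dissolved in.
√(4πDt) = √(4π × 0.11 × 690) = 30.88 m, so C_max = 0.86/(0.26 × 5.9 × 30.88) = 0.0182 kg/m³.

0.0182 kg/m³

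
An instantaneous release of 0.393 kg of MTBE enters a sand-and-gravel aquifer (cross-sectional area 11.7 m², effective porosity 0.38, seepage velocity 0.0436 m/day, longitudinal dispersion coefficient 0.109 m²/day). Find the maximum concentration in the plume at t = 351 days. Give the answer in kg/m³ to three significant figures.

0.00403 kg/m³

The peak of an instantaneous 1D plume sits at x = vt; there the Gaussian factor is 1 and C_max = M/(n_e·A·√(4πDt)), where n_e·A is the pore area the mass is dissolved in.
√(4πDt) = √(4π × 0.109 × 351) = 21.93 m, so C_max = 0.393/(0.38 × 11.7 × 21.93) = 0.00403 kg/m³.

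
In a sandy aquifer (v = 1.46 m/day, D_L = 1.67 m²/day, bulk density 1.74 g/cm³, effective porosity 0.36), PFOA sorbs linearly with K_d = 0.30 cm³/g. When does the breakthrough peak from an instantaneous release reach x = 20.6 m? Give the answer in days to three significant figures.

Retardation factor R = 1 + ρ_b·K_d/n = 1 + 1.74 × 0.30/0.36 = 2.450.
Sorption retards both mechanisms: v_R = v/R = 0.5959 m/day, D_R = D/R = 0.6816 m²/day.
Peak time from v_R²t² + 2D_R t − x² = 0: t = (√(D_R² + v_R²x²) − D_R)/v_R².
√(D_R² + v_R²x²) = √(0.6816² + 0.5959² × 20.6²) = 12.29; v_R² = 0.3551.
t = (12.29 − 0.6816)/0.3551 = 32.7 days.

32.7 days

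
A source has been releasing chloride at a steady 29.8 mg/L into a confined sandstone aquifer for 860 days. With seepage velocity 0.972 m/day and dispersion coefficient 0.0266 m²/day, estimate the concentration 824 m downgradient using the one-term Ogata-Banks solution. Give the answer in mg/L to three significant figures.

For a continuous step input, C/C₀ ≈ ½·erfc((x−vt)/(2√(Dt))).
vt = 0.972 × 860 = 835.92 m and 2√(Dt) = 2√(0.0266 × 860) = 9.566 m.
Argument (x−vt)/(2√(Dt)) = (824 − 835.92)/9.566 = -1.246; ½·erfc(-1.246) = 0.9610.
C = 29.8 × 0.9610 = 28.6 mg/L.

28.6 mg/L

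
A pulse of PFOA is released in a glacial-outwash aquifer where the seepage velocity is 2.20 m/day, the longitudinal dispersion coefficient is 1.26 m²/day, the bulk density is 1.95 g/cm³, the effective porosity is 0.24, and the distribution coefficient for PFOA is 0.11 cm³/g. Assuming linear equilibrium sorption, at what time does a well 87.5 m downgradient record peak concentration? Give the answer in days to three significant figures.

74.8 days

Retardation factor R = 1 + ρ_b·K_d/n = 1 + 1.95 × 0.11/0.24 = 1.894.
Sorption retards both mechanisms: v_R = v/R = 1.162 m/day, D_R = D/R = 0.6653 m²/day.
Peak time from v_R²t² + 2D_R t − x² = 0: t = (√(D_R² + v_R²x²) − D_R)/v_R².
√(D_R² + v_R²x²) = √(0.6653² + 1.162² × 87.5²) = 101.7; v_R² = 1.350.
t = (101.7 − 0.6653)/1.350 = 74.8 days.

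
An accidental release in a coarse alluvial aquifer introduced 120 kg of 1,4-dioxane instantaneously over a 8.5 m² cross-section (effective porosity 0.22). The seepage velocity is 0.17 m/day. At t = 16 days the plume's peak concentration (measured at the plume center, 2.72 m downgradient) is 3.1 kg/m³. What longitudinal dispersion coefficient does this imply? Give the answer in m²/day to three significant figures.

At the plume center C_max = M/(n_e·A·√(4πDt)), so D = M²/(4πt·(n_e·A·C_max)²).
n_e·A·C_max = 0.22 × 8.5 × 3.1 = 5.797 kg/m.
D = 120²/(4π × 16 × 5.797²) = 2.13 m²/day.

2.13 m²/day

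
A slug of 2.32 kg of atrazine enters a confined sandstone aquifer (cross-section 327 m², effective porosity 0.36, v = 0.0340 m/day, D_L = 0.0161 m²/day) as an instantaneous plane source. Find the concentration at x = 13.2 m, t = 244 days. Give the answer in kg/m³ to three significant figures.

For an instantaneous plane source, C(x,t) = M/(n_e·A·√(4πDt)) · exp(−(x−vt)²/(4Dt)), with n_e·A the pore (flow) area.
Plume center vt = 0.0340 × 244 = 8.296 m, so the well at 13.2 m is 4.904 m downgradient of the peak.
√(4πDt) = 7.026 m, giving peak height M/(n_e·A·√(4πDt)) = 2.32/(0.36 × 327 × 7.026) = 0.002805 kg/m³.
(x−vt)²/(4Dt) = (4.904)²/(4 × 0.0161 × 244) = 1.530; exp(−1.530) = 0.2165.
C = 0.002805 × 0.2165 = 0.000607 kg/m³.

0.000607 kg/m³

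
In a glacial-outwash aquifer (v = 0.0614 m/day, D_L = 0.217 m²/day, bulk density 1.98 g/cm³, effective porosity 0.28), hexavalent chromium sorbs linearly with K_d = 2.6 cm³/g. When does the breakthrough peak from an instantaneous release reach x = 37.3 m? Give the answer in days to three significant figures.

10700 days

Retardation factor R = 1 + ρ_b·K_d/n = 1 + 1.98 × 2.6/0.28 = 19.39.
Sorption retards both mechanisms: v_R = v/R = 0.003167 m/day, D_R = D/R = 0.01119 m²/day.
Peak time from v_R²t² + 2D_R t − x² = 0: t = (√(D_R² + v_R²x²) − D_R)/v_R².
√(D_R² + v_R²x²) = √(0.01119² + 0.003167² × 37.3²) = 0.1187; v_R² = 1.003e-05.
t = (0.1187 − 0.01119)/1.003e-05 = 10700 days.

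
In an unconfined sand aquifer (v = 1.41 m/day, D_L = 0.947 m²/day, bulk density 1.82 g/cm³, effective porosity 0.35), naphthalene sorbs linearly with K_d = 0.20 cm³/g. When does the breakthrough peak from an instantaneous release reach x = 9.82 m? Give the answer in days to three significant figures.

13.3 days

Retardation factor R = 1 + ρ_b·K_d/n = 1 + 1.82 × 0.20/0.35 = 2.040.
Sorption retards both mechanisms: v_R = v/R = 0.6912 m/day, D_R = D/R = 0.4642 m²/day.
Peak time from v_R²t² + 2D_R t − x² = 0: t = (√(D_R² + v_R²x²) − D_R)/v_R².
√(D_R² + v_R²x²) = √(0.4642² + 0.6912² × 9.82²) = 6.803; v_R² = 0.4778.
t = (6.803 − 0.4642)/0.4778 = 13.3 days.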